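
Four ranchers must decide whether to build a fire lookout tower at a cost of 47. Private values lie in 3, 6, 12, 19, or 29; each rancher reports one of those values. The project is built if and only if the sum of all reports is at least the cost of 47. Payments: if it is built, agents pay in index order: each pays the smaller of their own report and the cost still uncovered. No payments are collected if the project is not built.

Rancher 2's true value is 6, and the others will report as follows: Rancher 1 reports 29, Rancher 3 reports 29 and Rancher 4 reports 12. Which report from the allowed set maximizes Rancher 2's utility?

Report 3: project built, pays 3, utility 6 - 3 = 3.
Report 6: project built, pays 6, utility 6 - 6 = 0.
Report 12: project built, pays 12, utility 6 - 12 = -6.
Report 19: project built, pays 18, utility 6 - 18 = -12.
Report 29: project built, pays 18, utility 6 - 18 = -12.
The best choice is 3 with utility 3.

3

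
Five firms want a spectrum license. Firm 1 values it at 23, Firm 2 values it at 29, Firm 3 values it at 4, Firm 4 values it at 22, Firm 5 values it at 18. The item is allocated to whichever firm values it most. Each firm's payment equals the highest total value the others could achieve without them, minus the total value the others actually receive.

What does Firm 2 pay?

23

Firm 2 has the highest value and receives the item.
Without Firm 2, the item would go to the next-highest value, 23, so the others could achieve 23.
With Firm 2 present and winning, the others receive nothing, so their total is 0.
Payment = 23 - 0 = 23.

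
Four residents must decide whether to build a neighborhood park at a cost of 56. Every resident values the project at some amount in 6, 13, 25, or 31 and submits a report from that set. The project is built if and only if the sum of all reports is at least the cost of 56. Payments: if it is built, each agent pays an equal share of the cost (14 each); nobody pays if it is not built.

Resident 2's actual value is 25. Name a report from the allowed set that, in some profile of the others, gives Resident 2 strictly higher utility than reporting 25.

Suppose Resident 1 reports 6, Resident 3 reports 6 and Resident 4 reports 13.
Report 25: project not built, utility 0.
Report 31: project built, pays 14, utility 25 - 14 = 11.
So reporting 31 beats truth here (11 > 0).

31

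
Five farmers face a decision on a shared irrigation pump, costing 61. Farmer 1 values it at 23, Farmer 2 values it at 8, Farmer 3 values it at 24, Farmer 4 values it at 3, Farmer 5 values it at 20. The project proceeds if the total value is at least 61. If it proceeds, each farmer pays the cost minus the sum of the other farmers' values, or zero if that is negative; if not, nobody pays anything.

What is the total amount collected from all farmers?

Total value 78 ≥ cost 61, so it is built.
Farmer 1: others sum to 55; max(0, 61 - 55) = 6.
Farmer 2: others sum to 70; max(0, 61 - 70) = 0.
Farmer 3: others sum to 54; max(0, 61 - 54) = 7.
Farmer 4: others sum to 75; max(0, 61 - 75) = 0.
Farmer 5: others sum to 58; max(0, 61 - 58) = 3.
Total collected = 6 + 0 + 7 + 0 + 3 = 16.

16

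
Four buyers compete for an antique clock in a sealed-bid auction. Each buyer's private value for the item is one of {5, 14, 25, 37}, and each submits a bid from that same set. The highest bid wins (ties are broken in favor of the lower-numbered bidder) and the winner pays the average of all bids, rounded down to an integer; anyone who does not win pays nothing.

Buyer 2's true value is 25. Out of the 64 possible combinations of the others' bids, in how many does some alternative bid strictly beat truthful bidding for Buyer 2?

Others bid (5, 5, 5): truth gives 15; bid 14 gives 18 > 15. Violating.
Others bid (5, 5, 14): truth gives 13; bid 14 gives 16 > 13. Violating.
Others bid (5, 5, 37): truth gives 0; bid 37 gives 4 > 0. Violating.
Others bid (5, 14, 5): truth gives 13; bid 14 gives 16 > 13. Violating.
Others bid (5, 5, 25): truth gives 10; no alternative beats it.
Others bid (5, 14, 25): truth gives 8; no alternative beats it.
(Checking all 64 profiles: 16 have a profitable deviation, 48 do not.)

16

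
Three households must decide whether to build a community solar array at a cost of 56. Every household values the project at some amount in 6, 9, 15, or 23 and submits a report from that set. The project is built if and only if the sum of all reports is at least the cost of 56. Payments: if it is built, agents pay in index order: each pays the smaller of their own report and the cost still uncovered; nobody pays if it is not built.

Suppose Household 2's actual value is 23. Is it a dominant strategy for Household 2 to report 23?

Consider the case where Household 1 reports 23 and Household 3 reports 23.
Truthful report 23: project built, pays 23, utility 23 - 23 = 0.
Report 15 instead: project built, pays 15, utility 23 - 15 = 8.
Since 8 > 0, reporting 15 is strictly better here, so truthful reporting is not dominant.

No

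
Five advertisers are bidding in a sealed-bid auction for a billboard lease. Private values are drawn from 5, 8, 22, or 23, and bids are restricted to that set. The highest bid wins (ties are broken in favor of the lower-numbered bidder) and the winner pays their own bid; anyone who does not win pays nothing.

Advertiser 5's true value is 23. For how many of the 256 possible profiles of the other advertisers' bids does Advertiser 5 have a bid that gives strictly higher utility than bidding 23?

Others bid (5, 5, 5, 5): truth gives 0; bid 8 gives 15 > 0. Violating.
Others bid (5, 5, 5, 8): truth gives 0; bid 22 gives 1 > 0. Violating.
Others bid (5, 5, 8, 5): truth gives 0; bid 22 gives 1 > 0. Violating.
Others bid (5, 5, 8, 8): truth gives 0; bid 22 gives 1 > 0. Violating.
Others bid (5, 5, 5, 22): truth gives 0; no alternative beats it.
Others bid (5, 5, 5, 23): truth gives 0; no alternative beats it.
(Checking all 256 profiles: 16 have a profitable deviation, 240 do not.)

16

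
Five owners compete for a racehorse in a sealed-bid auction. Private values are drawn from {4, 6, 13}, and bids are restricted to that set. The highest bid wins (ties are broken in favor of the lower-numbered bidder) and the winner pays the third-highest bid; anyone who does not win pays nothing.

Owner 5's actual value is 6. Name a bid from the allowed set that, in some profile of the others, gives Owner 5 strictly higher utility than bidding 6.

Suppose Owner 1 bids 4, Owner 2 bids 4, Owner 3 bids 4 and Owner 4 bids 6.
Bid 6: loses, pays 0, utility 0.
Bid 13: wins, pays 4, utility 6 - 4 = 2.
So bidding 13 beats truth here (2 > 0).

13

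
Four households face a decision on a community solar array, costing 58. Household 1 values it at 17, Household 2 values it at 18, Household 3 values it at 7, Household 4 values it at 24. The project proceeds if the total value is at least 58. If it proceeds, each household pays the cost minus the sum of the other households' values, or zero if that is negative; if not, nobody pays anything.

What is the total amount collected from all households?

35

Total value 66 ≥ cost 58, so it is built.
Household 1: others sum to 49; max(0, 58 - 49) = 9.
Household 2: others sum to 48; max(0, 58 - 48) = 10.
Household 3: others sum to 59; max(0, 58 - 59) = 0.
Household 4: others sum to 42; max(0, 58 - 42) = 16.
Total collected = 9 + 10 + 0 + 16 = 35.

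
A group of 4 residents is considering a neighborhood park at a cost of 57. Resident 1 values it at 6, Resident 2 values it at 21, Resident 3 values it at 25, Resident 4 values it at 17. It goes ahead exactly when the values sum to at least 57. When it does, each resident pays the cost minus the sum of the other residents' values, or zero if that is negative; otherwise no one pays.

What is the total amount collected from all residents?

27

Total value 69 ≥ cost 57, so it is built.
Resident 1: others sum to 63; max(0, 57 - 63) = 0.
Resident 2: others sum to 48; max(0, 57 - 48) = 9.
Resident 3: others sum to 44; max(0, 57 - 44) = 13.
Resident 4: others sum to 52; max(0, 57 - 52) = 5.
Total collected = 0 + 9 + 13 + 5 = 27.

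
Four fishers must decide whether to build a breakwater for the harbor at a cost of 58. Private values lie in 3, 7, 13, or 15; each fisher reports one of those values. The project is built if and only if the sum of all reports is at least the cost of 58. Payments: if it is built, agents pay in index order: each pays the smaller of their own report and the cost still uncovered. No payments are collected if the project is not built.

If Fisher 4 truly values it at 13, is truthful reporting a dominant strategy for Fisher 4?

Yes

Check each profile of the others' reports and compare truth against every alternative report.
Others report (3, 3, 3): truth gives 0, best alternative gives 0.
Others report (3, 3, 7): truth gives 0, best alternative gives 0.
Others report (3, 3, 13): truth gives 0, best alternative gives 0.
Others report (3, 3, 15): truth gives 0, best alternative gives 0.
Others report (3, 7, 3): truth gives 0, best alternative gives 0.
Others report (3, 7, 7): truth gives 0, best alternative gives 0.
(Remaining 58 profiles checked similarly; truth is weakly best in each.)
In every case the truthful report is at least as good as any alternative, so it is a dominant strategy.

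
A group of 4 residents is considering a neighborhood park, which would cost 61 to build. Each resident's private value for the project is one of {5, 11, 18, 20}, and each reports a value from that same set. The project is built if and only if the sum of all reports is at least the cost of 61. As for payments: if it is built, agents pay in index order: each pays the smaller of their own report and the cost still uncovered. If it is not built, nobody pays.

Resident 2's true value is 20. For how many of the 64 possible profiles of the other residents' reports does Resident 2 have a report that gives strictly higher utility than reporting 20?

Others report (5, 18, 20): truth gives 0; report 18 gives 2 > 0. Violating.
Others report (5, 20, 18): truth gives 0; report 18 gives 2 > 0. Violating.
Others report (5, 20, 20): truth gives 0; report 18 gives 2 > 0. Violating.
Others report (11, 18, 18): truth gives 0; report 18 gives 2 > 0. Violating.
Others report (5, 5, 5): truth gives 0; no alternative beats it.
Others report (5, 5, 11): truth gives 0; no alternative beats it.
(Checking all 64 profiles: 29 have a profitable deviation, 35 do not.)

29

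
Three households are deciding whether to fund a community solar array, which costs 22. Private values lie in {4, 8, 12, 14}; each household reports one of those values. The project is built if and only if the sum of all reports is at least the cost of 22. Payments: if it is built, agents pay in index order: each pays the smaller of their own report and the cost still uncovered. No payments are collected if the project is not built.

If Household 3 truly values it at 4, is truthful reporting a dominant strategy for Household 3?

Yes

Check each profile of the others' reports and compare truth against every alternative report.
Others report (4, 12): truth gives 0, best alternative gives -2.
Others report (8, 8): truth gives 0, best alternative gives -2.
Others report (12, 4): truth gives 0, best alternative gives -2.
Others report (8, 14): truth gives 4, best alternative gives 4.
Others report (12, 12): truth gives 4, best alternative gives 4.
Others report (12, 14): truth gives 4, best alternative gives 4.
(Remaining 10 profiles checked similarly; truth is weakly best in each.)
In every case the truthful report is at least as good as any alternative, so it is a dominant strategy.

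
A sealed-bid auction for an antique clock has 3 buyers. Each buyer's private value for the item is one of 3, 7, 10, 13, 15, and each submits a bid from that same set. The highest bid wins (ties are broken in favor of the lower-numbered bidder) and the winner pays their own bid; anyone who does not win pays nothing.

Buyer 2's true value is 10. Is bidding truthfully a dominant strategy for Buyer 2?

Consider the case where Buyer 1 bids 3 and Buyer 3 bids 3.
Truthful bid 10: wins, pays 10, utility 10 - 10 = 0.
Bid 7 instead: wins, pays 7, utility 10 - 7 = 3.
Since 3 > 0, bidding 7 is strictly better here, so truthful bidding is not dominant.

No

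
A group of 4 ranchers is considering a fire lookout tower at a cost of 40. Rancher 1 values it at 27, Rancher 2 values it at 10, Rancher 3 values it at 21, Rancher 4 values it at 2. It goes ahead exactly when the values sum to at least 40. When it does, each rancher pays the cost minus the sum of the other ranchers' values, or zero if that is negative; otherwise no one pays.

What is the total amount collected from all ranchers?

Total value 60 ≥ cost 40, so it is built.
Rancher 1: others sum to 33; max(0, 40 - 33) = 7.
Rancher 2: others sum to 50; max(0, 40 - 50) = 0.
Rancher 3: others sum to 39; max(0, 40 - 39) = 1.
Rancher 4: others sum to 58; max(0, 40 - 58) = 0.
Total collected = 7 + 0 + 1 + 0 = 8.

8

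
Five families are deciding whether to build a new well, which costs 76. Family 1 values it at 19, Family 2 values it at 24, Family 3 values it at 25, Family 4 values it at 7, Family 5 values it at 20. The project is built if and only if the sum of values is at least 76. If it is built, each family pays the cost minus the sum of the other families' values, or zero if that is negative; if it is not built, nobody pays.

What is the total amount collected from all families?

Total value 95 ≥ cost 76, so it is built.
Family 1: others sum to 76; max(0, 76 - 76) = 0.
Family 2: others sum to 71; max(0, 76 - 71) = 5.
Family 3: others sum to 70; max(0, 76 - 70) = 6.
Family 4: others sum to 88; max(0, 76 - 88) = 0.
Family 5: others sum to 75; max(0, 76 - 75) = 1.
Total collected = 0 + 5 + 6 + 0 + 1 = 12.

12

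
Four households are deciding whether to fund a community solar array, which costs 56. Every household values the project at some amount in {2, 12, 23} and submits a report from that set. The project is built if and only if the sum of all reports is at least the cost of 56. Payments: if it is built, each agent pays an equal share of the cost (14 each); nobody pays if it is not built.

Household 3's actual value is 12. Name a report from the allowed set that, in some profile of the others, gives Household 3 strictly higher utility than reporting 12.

Suppose Household 1 reports 2, Household 2 reports 23 and Household 4 reports 23.
Report 12: project built, pays 14, utility 12 - 14 = -2.
Report 2: project not built, utility 0.
So reporting 2 beats truth here (0 > -2).

2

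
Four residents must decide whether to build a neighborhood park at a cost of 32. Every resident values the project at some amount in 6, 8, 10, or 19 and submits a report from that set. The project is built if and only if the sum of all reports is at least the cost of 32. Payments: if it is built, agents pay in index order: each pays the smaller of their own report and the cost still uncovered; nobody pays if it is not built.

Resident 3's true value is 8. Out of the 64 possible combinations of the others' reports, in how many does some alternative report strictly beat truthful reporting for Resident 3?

Others report (6, 6, 19): truth gives 0; report 6 gives 2 > 0. Violating.
Others report (6, 8, 19): truth gives 0; report 6 gives 2 > 0. Violating.
Others report (6, 10, 10): truth gives 0; report 6 gives 2 > 0. Violating.
Others report (6, 10, 19): truth gives 0; report 6 gives 2 > 0. Violating.
Others report (6, 6, 6): truth gives 0; no alternative beats it.
Others report (6, 6, 8): truth gives 0; no alternative beats it.
(Checking all 64 profiles: 27 have a profitable deviation, 37 do not.)

27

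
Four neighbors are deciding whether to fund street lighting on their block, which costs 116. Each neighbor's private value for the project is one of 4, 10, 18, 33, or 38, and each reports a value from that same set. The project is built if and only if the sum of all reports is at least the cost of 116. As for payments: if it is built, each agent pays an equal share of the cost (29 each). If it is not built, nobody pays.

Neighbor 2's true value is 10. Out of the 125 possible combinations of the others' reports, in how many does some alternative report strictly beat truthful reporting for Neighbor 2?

Others report (33, 38, 38): truth gives -19; report 4 gives 0 > -19. Violating.
Others report (38, 33, 38): truth gives -19; report 4 gives 0 > -19. Violating.
Others report (38, 38, 33): truth gives -19; report 4 gives 0 > -19. Violating.
Others report (4, 4, 4): truth gives 0; no alternative beats it.
Others report (4, 4, 10): truth gives 0; no alternative beats it.
(Checking all 125 profiles: 3 have a profitable deviation, 122 do not.)

3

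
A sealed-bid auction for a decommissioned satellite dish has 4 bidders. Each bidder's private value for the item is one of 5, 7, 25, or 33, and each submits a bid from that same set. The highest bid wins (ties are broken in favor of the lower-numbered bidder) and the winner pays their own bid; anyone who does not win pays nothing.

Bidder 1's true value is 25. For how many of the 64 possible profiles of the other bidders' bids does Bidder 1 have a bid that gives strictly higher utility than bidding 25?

8

Others bid (5, 5, 5): truth gives 0; bid 5 gives 20 > 0. Violating.
Others bid (5, 5, 7): truth gives 0; bid 7 gives 18 > 0. Violating.
Others bid (5, 7, 5): truth gives 0; bid 7 gives 18 > 0. Violating.
Others bid (5, 7, 7): truth gives 0; bid 7 gives 18 > 0. Violating.
Others bid (5, 5, 25): truth gives 0; no alternative beats it.
Others bid (5, 5, 33): truth gives 0; no alternative beats it.
(Checking all 64 profiles: 8 have a profitable deviation, 56 do not.)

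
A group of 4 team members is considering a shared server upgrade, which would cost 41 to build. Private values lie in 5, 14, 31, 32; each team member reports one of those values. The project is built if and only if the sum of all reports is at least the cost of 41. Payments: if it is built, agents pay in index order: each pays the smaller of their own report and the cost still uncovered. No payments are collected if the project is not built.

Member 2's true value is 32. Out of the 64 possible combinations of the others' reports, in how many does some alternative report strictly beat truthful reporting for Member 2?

Others report (5, 5, 5): truth gives 0; report 31 gives 1 > 0. Violating.
Others report (5, 5, 14): truth gives 0; report 31 gives 1 > 0. Violating.
Others report (5, 5, 31): truth gives 0; report 5 gives 27 > 0. Violating.
Others report (5, 5, 32): truth gives 0; report 5 gives 27 > 0. Violating.
Others report (14, 5, 5): truth gives 5; no alternative beats it.
(Checking all 64 profiles: 63 have a profitable deviation, 1 does not.)

63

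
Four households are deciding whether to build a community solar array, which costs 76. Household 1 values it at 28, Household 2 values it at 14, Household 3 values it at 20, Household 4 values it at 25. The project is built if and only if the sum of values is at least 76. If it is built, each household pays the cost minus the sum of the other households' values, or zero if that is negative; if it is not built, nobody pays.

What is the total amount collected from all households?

Total value 87 ≥ cost 76, so it is built.
Household 1: others sum to 59; max(0, 76 - 59) = 17.
Household 2: others sum to 73; max(0, 76 - 73) = 3.
Household 3: others sum to 67; max(0, 76 - 67) = 9.
Household 4: others sum to 62; max(0, 76 - 62) = 14.
Total collected = 17 + 3 + 9 + 14 = 43.

43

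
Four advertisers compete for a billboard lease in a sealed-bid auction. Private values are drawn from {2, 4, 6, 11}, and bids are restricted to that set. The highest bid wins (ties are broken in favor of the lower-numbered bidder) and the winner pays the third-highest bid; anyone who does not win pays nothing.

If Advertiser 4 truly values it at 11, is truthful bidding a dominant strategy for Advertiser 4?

Check each profile of the others' bids and compare truth against every alternative bid.
Others bid (2, 2, 6): truth gives 9, best alternative gives 0.
Others bid (2, 6, 2): truth gives 9, best alternative gives 0.
Others bid (6, 2, 2): truth gives 9, best alternative gives 0.
Others bid (2, 4, 6): truth gives 7, best alternative gives 0.
Others bid (2, 6, 4): truth gives 7, best alternative gives 0.
Others bid (4, 2, 6): truth gives 7, best alternative gives 0.
(Remaining 58 profiles checked similarly; truth is weakly best in each.)
In every case the truthful bid is at least as good as any alternative, so it is a dominant strategy.

Yes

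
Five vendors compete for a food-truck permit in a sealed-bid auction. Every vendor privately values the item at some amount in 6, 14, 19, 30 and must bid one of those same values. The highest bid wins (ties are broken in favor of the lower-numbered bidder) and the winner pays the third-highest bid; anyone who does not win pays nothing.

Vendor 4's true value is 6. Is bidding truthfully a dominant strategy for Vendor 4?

Yes

Check each profile of the others' bids and compare truth against every alternative bid.
Others bid (6, 6, 6, 6): truth gives 0, best alternative gives 0.
Others bid (6, 6, 6, 14): truth gives 0, best alternative gives 0.
Others bid (6, 6, 6, 19): truth gives 0, best alternative gives 0.
Others bid (6, 6, 6, 30): truth gives 0, best alternative gives 0.
Others bid (6, 6, 14, 6): truth gives 0, best alternative gives 0.
Others bid (6, 6, 14, 14): truth gives 0, best alternative gives 0.
(Remaining 250 profiles checked similarly; truth is weakly best in each.)
In every case the truthful bid is at least as good as any alternative, so it is a dominant strategy.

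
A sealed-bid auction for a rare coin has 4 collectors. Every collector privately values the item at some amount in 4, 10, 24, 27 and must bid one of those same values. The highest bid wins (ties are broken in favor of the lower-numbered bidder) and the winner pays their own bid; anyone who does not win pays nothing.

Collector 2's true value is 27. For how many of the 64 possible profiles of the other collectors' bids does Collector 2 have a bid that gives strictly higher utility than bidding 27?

Others bid (4, 4, 4): truth gives 0; bid 10 gives 17 > 0. Violating.
Others bid (4, 4, 10): truth gives 0; bid 10 gives 17 > 0. Violating.
Others bid (4, 4, 24): truth gives 0; bid 24 gives 3 > 0. Violating.
Others bid (4, 10, 4): truth gives 0; bid 10 gives 17 > 0. Violating.
Others bid (4, 4, 27): truth gives 0; no alternative beats it.
Others bid (4, 10, 27): truth gives 0; no alternative beats it.
(Checking all 64 profiles: 18 have a profitable deviation, 46 do not.)

18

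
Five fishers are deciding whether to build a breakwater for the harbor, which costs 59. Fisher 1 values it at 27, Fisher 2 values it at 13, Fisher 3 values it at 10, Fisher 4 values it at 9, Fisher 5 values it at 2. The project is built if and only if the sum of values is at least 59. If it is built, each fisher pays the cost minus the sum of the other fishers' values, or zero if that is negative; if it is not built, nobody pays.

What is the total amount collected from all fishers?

51

Total value 61 ≥ cost 59, so it is built.
Fisher 1: others sum to 34; max(0, 59 - 34) = 25.
Fisher 2: others sum to 48; max(0, 59 - 48) = 11.
Fisher 3: others sum to 51; max(0, 59 - 51) = 8.
Fisher 4: others sum to 52; max(0, 59 - 52) = 7.
Fisher 5: others sum to 59; max(0, 59 - 59) = 0.
Total collected = 25 + 11 + 8 + 7 + 0 = 51.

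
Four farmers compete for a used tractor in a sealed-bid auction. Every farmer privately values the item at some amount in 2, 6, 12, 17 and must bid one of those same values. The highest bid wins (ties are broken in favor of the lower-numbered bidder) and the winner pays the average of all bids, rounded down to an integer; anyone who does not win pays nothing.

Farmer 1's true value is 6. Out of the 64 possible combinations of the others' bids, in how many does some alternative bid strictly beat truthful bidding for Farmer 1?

1

Others bid (2, 2, 2): truth gives 3; bid 2 gives 4 > 3. Violating.
Others bid (2, 2, 6): truth gives 2; no alternative beats it.
Others bid (2, 2, 12): truth gives 0; no alternative beats it.
(Checking all 64 profiles: 1 has a profitable deviation, 63 do not.)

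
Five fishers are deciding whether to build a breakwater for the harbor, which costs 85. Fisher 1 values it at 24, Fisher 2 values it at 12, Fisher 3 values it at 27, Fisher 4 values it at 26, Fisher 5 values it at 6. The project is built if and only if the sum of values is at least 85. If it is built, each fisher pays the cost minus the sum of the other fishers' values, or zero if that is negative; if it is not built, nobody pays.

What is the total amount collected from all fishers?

Total value 95 ≥ cost 85, so it is built.
Fisher 1: others sum to 71; max(0, 85 - 71) = 14.
Fisher 2: others sum to 83; max(0, 85 - 83) = 2.
Fisher 3: others sum to 68; max(0, 85 - 68) = 17.
Fisher 4: others sum to 69; max(0, 85 - 69) = 16.
Fisher 5: others sum to 89; max(0, 85 - 89) = 0.
Total collected = 14 + 2 + 17 + 16 + 0 = 49.

49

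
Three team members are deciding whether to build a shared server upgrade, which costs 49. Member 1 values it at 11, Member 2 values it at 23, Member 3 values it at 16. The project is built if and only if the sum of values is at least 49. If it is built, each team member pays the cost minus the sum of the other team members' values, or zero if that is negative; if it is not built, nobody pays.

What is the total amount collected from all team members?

Total value 50 ≥ cost 49, so it is built.
Member 1: others sum to 39; max(0, 49 - 39) = 10.
Member 2: others sum to 27; max(0, 49 - 27) = 22.
Member 3: others sum to 34; max(0, 49 - 34) = 15.
Total collected = 10 + 22 + 15 = 47.

47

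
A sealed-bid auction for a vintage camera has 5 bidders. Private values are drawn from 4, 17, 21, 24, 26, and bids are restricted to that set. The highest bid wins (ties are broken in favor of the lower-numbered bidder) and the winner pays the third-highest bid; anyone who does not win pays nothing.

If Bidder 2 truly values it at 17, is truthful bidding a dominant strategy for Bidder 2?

Consider the case where Bidder 1 bids 4, Bidder 3 bids 4, Bidder 4 bids 4 and Bidder 5 bids 21.
Truthful bid 17: loses, pays 0, utility 0.
Bid 21 instead: wins, pays 4, utility 17 - 4 = 13.
Since 13 > 0, bidding 21 is strictly better here, so truthful bidding is not dominant.

No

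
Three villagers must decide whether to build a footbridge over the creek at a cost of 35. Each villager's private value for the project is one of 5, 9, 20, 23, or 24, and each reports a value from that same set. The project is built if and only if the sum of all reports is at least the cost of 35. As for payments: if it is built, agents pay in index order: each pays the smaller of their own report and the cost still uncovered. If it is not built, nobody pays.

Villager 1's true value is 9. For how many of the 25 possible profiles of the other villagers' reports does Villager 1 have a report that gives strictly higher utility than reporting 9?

Others report (9, 23): truth gives 0; report 5 gives 4 > 0. Violating.
Others report (9, 24): truth gives 0; report 5 gives 4 > 0. Violating.
Others report (20, 20): truth gives 0; report 5 gives 4 > 0. Violating.
Others report (20, 23): truth gives 0; report 5 gives 4 > 0. Violating.
Others report (5, 5): truth gives 0; no alternative beats it.
Others report (5, 9): truth gives 0; no alternative beats it.
(Checking all 25 profiles: 13 have a profitable deviation, 12 do not.)

13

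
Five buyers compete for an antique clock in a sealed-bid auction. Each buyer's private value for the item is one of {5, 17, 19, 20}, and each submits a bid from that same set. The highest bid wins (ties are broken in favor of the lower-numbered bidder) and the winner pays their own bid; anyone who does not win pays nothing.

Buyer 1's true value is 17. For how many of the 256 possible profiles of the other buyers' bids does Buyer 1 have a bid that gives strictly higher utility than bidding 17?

1

Others bid (5, 5, 5, 5): truth gives 0; bid 5 gives 12 > 0. Violating.
Others bid (5, 5, 5, 17): truth gives 0; no alternative beats it.
Others bid (5, 5, 5, 19): truth gives 0; no alternative beats it.
(Checking all 256 profiles: 1 has a profitable deviation, 255 do not.)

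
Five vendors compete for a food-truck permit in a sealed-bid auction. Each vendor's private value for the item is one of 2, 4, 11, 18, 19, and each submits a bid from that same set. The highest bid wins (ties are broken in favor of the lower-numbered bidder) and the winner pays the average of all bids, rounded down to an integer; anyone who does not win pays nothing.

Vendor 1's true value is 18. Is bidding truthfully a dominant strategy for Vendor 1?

No

Consider the case where Vendor 2 bids 2, Vendor 3 bids 2, Vendor 4 bids 2 and Vendor 5 bids 2.
Truthful bid 18: wins, pays 5, utility 18 - 5 = 13.
Bid 2 instead: wins, pays 2, utility 18 - 2 = 16.
Since 16 > 13, bidding 2 is strictly better here, so truthful bidding is not dominant.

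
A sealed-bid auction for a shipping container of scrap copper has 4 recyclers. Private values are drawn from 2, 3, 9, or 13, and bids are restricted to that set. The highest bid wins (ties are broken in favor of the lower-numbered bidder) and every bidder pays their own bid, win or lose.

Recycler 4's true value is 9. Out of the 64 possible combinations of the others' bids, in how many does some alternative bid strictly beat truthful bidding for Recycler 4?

57

Others bid (2, 2, 2): truth gives 0; bid 3 gives 6 > 0. Violating.
Others bid (2, 2, 9): truth gives -9; bid 2 gives -2 > -9. Violating.
Others bid (2, 2, 13): truth gives -9; bid 2 gives -2 > -9. Violating.
Others bid (2, 3, 9): truth gives -9; bid 2 gives -2 > -9. Violating.
Others bid (2, 2, 3): truth gives 0; no alternative beats it.
Others bid (2, 3, 2): truth gives 0; no alternative beats it.
(Checking all 64 profiles: 57 have a profitable deviation, 7 do not.)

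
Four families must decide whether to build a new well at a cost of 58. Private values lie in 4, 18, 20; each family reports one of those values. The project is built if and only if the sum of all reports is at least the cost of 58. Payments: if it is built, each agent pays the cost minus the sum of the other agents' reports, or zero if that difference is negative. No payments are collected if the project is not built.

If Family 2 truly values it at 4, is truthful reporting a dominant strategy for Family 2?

Check each profile of the others' reports and compare truth against every alternative report.
Others report (4, 18, 18): truth gives 0, best alternative gives -14.
Others report (18, 4, 18): truth gives 0, best alternative gives -14.
Others report (18, 18, 4): truth gives 0, best alternative gives -14.
Others report (4, 18, 20): truth gives 0, best alternative gives -12.
Others report (4, 20, 18): truth gives 0, best alternative gives -12.
Others report (18, 4, 20): truth gives 0, best alternative gives -12.
(Remaining 21 profiles checked similarly; truth is weakly best in each.)
In every case the truthful report is at least as good as any alternative, so it is a dominant strategy.

Yes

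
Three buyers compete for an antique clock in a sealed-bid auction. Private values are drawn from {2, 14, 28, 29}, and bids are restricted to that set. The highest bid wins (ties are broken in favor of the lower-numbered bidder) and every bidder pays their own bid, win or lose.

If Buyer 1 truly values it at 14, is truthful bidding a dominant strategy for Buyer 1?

No

Consider the case where Buyer 2 bids 2 and Buyer 3 bids 2.
Truthful bid 14: wins, pays 14, utility 14 - 14 = 0.
Bid 2 instead: wins, pays 2, utility 14 - 2 = 12.
Since 12 > 0, bidding 2 is strictly better here, so truthful bidding is not dominant.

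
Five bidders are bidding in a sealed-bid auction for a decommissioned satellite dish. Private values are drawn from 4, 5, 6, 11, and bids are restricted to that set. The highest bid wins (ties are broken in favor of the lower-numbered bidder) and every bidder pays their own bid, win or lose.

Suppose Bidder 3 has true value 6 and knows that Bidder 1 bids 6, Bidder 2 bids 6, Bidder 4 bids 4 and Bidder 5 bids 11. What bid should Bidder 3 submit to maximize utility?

4

Bid 4: loses but pays 4, utility -4.
Bid 5: loses but pays 5, utility -5.
Bid 6: loses but pays 6, utility -6.
Bid 11: wins, pays 11, utility 6 - 11 = -5.
The best choice is 4 with utility -4.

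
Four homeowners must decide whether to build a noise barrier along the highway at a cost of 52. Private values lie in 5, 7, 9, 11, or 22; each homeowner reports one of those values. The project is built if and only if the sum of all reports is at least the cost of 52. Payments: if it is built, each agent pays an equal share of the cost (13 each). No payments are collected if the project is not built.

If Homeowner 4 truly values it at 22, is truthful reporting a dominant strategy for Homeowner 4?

Yes

Check each profile of the others' reports and compare truth against every alternative report.
Others report (5, 5, 22): truth gives 9, best alternative gives 0.
Others report (5, 7, 22): truth gives 9, best alternative gives 0.
Others report (5, 9, 22): truth gives 9, best alternative gives 0.
Others report (5, 11, 22): truth gives 9, best alternative gives 0.
Others report (5, 22, 5): truth gives 9, best alternative gives 0.
Others report (5, 22, 7): truth gives 9, best alternative gives 0.
(Remaining 119 profiles checked similarly; truth is weakly best in each.)
In every case the truthful report is at least as good as any alternative, so it is a dominant strategy.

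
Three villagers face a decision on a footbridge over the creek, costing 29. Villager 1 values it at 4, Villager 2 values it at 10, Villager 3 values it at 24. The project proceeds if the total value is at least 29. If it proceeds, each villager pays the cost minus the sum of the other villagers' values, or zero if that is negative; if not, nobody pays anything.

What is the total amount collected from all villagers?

16

Total value 38 ≥ cost 29, so it is built.
Villager 1: others sum to 34; max(0, 29 - 34) = 0.
Villager 2: others sum to 28; max(0, 29 - 28) = 1.
Villager 3: others sum to 14; max(0, 29 - 14) = 15.
Total collected = 0 + 1 + 15 = 16.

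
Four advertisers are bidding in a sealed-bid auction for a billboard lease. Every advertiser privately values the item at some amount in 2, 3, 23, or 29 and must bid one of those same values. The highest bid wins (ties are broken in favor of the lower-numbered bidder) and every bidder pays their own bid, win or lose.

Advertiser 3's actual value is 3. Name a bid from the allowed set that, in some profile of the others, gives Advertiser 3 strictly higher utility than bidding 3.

2

Suppose Advertiser 1 bids 2, Advertiser 2 bids 2 and Advertiser 4 bids 23.
Bid 3: loses but pays 3, utility -3.
Bid 2: loses but pays 2, utility -2.
So bidding 2 beats truth here (-2 > -3).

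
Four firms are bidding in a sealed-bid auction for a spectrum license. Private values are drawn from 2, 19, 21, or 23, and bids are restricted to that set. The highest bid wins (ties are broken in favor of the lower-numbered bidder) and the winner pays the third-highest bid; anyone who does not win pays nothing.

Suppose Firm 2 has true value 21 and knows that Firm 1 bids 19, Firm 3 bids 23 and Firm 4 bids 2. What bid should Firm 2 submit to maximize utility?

23

Bid 2: loses, pays 0, utility 0.
Bid 19: loses, pays 0, utility 0.
Bid 21: loses, pays 0, utility 0.
Bid 23: wins, pays 19, utility 21 - 19 = 2.
The best choice is 23 with utility 2.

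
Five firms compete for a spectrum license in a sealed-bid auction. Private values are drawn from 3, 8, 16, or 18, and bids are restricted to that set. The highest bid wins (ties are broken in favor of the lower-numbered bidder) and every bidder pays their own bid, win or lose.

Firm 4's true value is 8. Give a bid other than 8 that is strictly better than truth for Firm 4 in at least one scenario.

Suppose Firm 1 bids 3, Firm 2 bids 3, Firm 3 bids 3 and Firm 5 bids 16.
Bid 8: loses but pays 8, utility -8.
Bid 3: loses but pays 3, utility -3.
So bidding 3 beats truth here (-3 > -8).

3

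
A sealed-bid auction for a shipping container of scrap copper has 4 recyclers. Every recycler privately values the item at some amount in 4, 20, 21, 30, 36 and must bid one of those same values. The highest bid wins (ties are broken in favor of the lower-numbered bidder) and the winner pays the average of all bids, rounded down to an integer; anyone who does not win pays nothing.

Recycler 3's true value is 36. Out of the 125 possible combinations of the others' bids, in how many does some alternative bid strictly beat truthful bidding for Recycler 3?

36

Others bid (4, 4, 4): truth gives 24; bid 20 gives 28 > 24. Violating.
Others bid (4, 4, 20): truth gives 20; bid 20 gives 24 > 20. Violating.
Others bid (4, 4, 21): truth gives 20; bid 21 gives 24 > 20. Violating.
Others bid (4, 4, 30): truth gives 18; bid 30 gives 19 > 18. Violating.
Others bid (4, 4, 36): truth gives 16; no alternative beats it.
Others bid (4, 20, 36): truth gives 12; no alternative beats it.
(Checking all 125 profiles: 36 have a profitable deviation, 89 do not.)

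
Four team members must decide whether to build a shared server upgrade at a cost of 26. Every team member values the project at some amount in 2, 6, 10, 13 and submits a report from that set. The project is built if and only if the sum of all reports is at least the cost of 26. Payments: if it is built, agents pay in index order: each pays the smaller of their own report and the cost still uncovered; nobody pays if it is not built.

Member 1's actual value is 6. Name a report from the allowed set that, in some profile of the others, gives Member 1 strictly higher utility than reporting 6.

Suppose Member 2 reports 2, Member 3 reports 10 and Member 4 reports 13.
Report 6: project built, pays 6, utility 6 - 6 = 0.
Report 2: project built, pays 2, utility 6 - 2 = 4.
So reporting 2 beats truth here (4 > 0).

2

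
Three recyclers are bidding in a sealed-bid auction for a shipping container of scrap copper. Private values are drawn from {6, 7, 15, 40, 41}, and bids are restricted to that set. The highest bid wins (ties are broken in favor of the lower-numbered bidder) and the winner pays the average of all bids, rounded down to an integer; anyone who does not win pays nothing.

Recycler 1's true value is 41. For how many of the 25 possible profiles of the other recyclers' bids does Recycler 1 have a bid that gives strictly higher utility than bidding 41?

13

Others bid (6, 6): truth gives 24; bid 6 gives 35 > 24. Violating.
Others bid (6, 7): truth gives 23; bid 7 gives 35 > 23. Violating.
Others bid (6, 15): truth gives 21; bid 15 gives 29 > 21. Violating.
Others bid (6, 40): truth gives 12; bid 40 gives 13 > 12. Violating.
Others bid (6, 41): truth gives 12; no alternative beats it.
Others bid (7, 40): truth gives 12; no alternative beats it.
(Checking all 25 profiles: 13 have a profitable deviation, 12 do not.)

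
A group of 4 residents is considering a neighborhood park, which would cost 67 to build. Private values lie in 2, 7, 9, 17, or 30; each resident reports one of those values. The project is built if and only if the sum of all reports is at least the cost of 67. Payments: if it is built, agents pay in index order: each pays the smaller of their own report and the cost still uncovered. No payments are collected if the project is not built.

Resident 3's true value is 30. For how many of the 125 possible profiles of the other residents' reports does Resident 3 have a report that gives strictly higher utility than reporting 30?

28

Others report (2, 30, 30): truth gives 0; report 7 gives 23 > 0. Violating.
Others report (7, 17, 30): truth gives 0; report 17 gives 13 > 0. Violating.
Others report (7, 30, 17): truth gives 0; report 17 gives 13 > 0. Violating.
Others report (7, 30, 30): truth gives 0; report 2 gives 28 > 0. Violating.
Others report (2, 2, 2): truth gives 0; no alternative beats it.
Others report (2, 2, 7): truth gives 0; no alternative beats it.
(Checking all 125 profiles: 28 have a profitable deviation, 97 do not.)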